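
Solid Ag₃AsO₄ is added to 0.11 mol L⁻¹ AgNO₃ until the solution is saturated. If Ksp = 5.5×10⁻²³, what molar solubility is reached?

Ag₃AsO₄(s) ⇌ 3 Ag⁺(aq) + AsO₄³⁻(aq)
The solution already contains Ag⁺ at 0.11 mol L⁻¹. Let s be the molar solubility of Ag₃AsO₄.
[Ag⁺] ≈ 0.11 mol L⁻¹ (common ion dominates); [AsO₄³⁻] = s.
Ksp = [Ag⁺]^3[AsO₄³⁻] = (0.11)^3s
s = 5.5×10⁻²³ / (0.11)^3 = 4.1×10⁻²⁰
s = 4.1×10⁻²⁰ mol L⁻¹

4.1×10⁻²⁰ M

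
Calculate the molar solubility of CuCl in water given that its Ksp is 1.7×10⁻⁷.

4.1×10⁻⁴ M

CuCl(s) ⇌ Cu⁺(aq) + Cl⁻(aq)
Call the molar solubility s, so that [Cu⁺] = s and [Cl⁻] = s.
Ksp = [Cu⁺][Cl⁻] = s · s = s^2
s^2 = 1.7×10⁻⁷
s = 4.1×10⁻⁴ mol/L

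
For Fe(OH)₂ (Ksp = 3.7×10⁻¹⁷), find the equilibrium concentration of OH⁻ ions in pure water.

4.2×10⁻⁶ M

Fe(OH)₂(s) ⇌ Fe²⁺(aq) + 2 OH⁻(aq)
If s mol/L of Fe(OH)₂ dissolves, [Fe²⁺] = s and [OH⁻] = 2s.
Ksp = [Fe²⁺][OH⁻]^2 = s · (2s)^2 = 4s^3 = 3.7×10⁻¹⁷
s = 2.1×10⁻⁶ M
[OH⁻] = 2s = 4.2×10⁻⁶ M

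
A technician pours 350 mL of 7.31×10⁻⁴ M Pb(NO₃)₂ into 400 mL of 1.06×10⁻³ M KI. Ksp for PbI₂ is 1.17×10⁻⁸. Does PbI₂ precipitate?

No

After mixing, V = 350 mL + 400 mL = 750 mL.
[Pb²⁺] = (7.31×10⁻⁴)(350)/750 = 3.41×10⁻⁴ M
[I⁻] = (1.06×10⁻³)(400)/750 = 5.65×10⁻⁴ M
Q = [Pb²⁺][I⁻]^2 = 1.09×10⁻¹⁰
Since Q (1.09×10⁻¹⁰) is less than Ksp (1.17×10⁻⁸), no PbI₂ precipitates.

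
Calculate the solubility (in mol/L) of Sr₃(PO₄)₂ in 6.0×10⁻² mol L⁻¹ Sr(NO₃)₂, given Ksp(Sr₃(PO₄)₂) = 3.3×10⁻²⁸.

6.2×10⁻¹³ M

Sr₃(PO₄)₂(s) ⇌ 3 Sr²⁺(aq) + 2 PO₄³⁻(aq)
The solution already contains Sr²⁺ at 6.0×10⁻² mol L⁻¹. Let s be the molar solubility of Sr₃(PO₄)₂.
[Sr²⁺] ≈ 6.0×10⁻² mol L⁻¹ (common ion dominates); [PO₄³⁻] = 2s.
Ksp = [Sr²⁺]^3[PO₄³⁻]^2 = (6.0×10⁻²)^3(2s)^2
(2s)^2 = 3.3×10⁻²⁸ / (6.0×10⁻²)^3 = 1.5×10⁻²⁴
s = 6.2×10⁻¹³ mol L⁻¹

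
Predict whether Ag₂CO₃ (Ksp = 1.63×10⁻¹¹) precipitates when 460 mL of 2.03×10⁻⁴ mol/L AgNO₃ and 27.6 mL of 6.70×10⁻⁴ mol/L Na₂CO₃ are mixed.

No

The combined volume is 487.6 mL.
[Ag⁺] = (2.03×10⁻⁴)(460)/487.6 = 1.92×10⁻⁴ mol/L
[CO₃²⁻] = (6.70×10⁻⁴)(27.6)/487.6 = 3.79×10⁻⁵ mol/L
Q = [Ag⁺]^2[CO₃²⁻] = 1.39×10⁻¹²
Since Q (1.39×10⁻¹²) is less than Ksp (1.63×10⁻¹¹), no Ag₂CO₃ precipitates.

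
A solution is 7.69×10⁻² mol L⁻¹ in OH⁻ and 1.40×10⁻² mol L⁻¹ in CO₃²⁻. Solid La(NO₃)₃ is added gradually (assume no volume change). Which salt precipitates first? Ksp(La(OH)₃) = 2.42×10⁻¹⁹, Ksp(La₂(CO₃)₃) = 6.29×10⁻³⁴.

La(OH)₃

Precipitation begins when Q = Ksp.
For La(OH)₃: [La³⁺] = (Ksp/[OH⁻]^3) = 5.32×10⁻¹⁶ mol L⁻¹
For La₂(CO₃)₃: [La³⁺] = (Ksp/[CO₃²⁻]^3)^(1/2) = 1.51×10⁻¹⁴ mol L⁻¹
La(OH)₃ requires the lower [La³⁺], so it precipitates first.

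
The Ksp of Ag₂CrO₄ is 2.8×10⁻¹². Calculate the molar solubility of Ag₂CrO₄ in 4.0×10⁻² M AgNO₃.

Ag₂CrO₄(s) ⇌ 2 Ag⁺(aq) + CrO₄²⁻(aq)
Let s be the solubility of Ag₂CrO₄ here. The common ion gives [Ag⁺] ≈ 4.0×10⁻² M, and [CrO₄²⁻] = s.
Ksp = [Ag⁺]^2[CrO₄²⁻] = (4.0×10⁻²)^2s
s = 2.8×10⁻¹² / (4.0×10⁻²)^2 = 1.8×10⁻⁹
s = 1.8×10⁻⁹ M

1.8×10⁻⁹ M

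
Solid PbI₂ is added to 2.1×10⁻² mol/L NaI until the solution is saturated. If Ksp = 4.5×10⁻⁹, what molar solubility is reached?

1.0×10⁻⁵ M

PbI₂(s) ⇌ Pb²⁺(aq) + 2 I⁻(aq)
I⁻ is already present at 2.1×10⁻² mol/L. If s mol/L of PbI₂ dissolves, [Pb²⁺] = s while [I⁻] ≈ 2.1×10⁻² mol/L.
Ksp = [Pb²⁺][I⁻]^2 = s(2.1×10⁻²)^2
s = 4.5×10⁻⁹ / (2.1×10⁻²)^2 = 1.0×10⁻⁵
s = 1.0×10⁻⁵ mol/L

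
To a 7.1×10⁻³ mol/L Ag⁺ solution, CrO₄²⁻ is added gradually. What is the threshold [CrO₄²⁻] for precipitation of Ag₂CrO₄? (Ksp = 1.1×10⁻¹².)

Precipitation of each salt begins when its ion product equals Ksp.
Ag₂CrO₄(s) ⇌ 2 Ag⁺(aq) + CrO₄²⁻(aq)
Ksp = [Ag⁺]^2[CrO₄²⁻] = [CrO₄²⁻](7.1×10⁻³)^2
[CrO₄²⁻] = 1.1×10⁻¹² / (7.1×10⁻³)^2 = 2.2×10⁻⁸
[CrO₄²⁻] = 2.2×10⁻⁸ mol/L

2.2×10⁻⁸ M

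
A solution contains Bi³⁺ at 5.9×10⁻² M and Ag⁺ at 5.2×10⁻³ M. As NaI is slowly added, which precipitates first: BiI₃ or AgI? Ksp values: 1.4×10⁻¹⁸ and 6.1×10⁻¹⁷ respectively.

A salt starts to precipitate once the ion product Q reaches its Ksp.
For BiI₃: [I⁻] = (Ksp/[Bi³⁺])^(1/3) = 2.9×10⁻⁶ M
For AgI: [I⁻] = (Ksp/[Ag⁺]) = 1.2×10⁻¹⁴ M
AgI requires the lower [I⁻], so it precipitates first.

AgI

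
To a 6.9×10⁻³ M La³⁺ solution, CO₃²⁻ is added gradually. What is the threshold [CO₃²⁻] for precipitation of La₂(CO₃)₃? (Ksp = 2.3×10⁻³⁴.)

1.7×10⁻¹⁰ M

The threshold for precipitation is Q = Ksp.
La₂(CO₃)₃(s) ⇌ 2 La³⁺(aq) + 3 CO₃²⁻(aq)
Ksp = [La³⁺]^2[CO₃²⁻]^3 = [CO₃²⁻]^3(6.9×10⁻³)^2
[CO₃²⁻]^3 = 2.3×10⁻³⁴ / (6.9×10⁻³)^2 = 4.8×10⁻³⁰
[CO₃²⁻] = 1.7×10⁻¹⁰ M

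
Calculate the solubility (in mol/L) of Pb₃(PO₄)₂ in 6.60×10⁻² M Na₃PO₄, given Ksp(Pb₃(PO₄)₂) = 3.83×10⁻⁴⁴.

Pb₃(PO₄)₂(s) ⇌ 3 Pb²⁺(aq) + 2 PO₄³⁻(aq)
PO₄³⁻ is already present at 6.60×10⁻² M. If s mol/L of Pb₃(PO₄)₂ dissolves, [Pb²⁺] = 3s while [PO₄³⁻] ≈ 6.60×10⁻² M.
Ksp = [Pb²⁺]^3[PO₄³⁻]^2 = (3s)^3(6.60×10⁻²)^2
(3s)^3 = 3.83×10⁻⁴⁴ / (6.60×10⁻²)^2 = 8.79×10⁻⁴²
s = 6.88×10⁻¹⁵ M

6.88×10⁻¹⁵ M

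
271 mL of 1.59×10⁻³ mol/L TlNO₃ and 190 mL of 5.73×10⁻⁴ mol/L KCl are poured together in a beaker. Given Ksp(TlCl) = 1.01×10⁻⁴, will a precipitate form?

No

Total volume after mixing = 271 + 190 = 461 mL.
[Tl⁺] = (1.59×10⁻³)(271)/461 = 9.35×10⁻⁴ mol/L
[Cl⁻] = (5.73×10⁻⁴)(190)/461 = 2.36×10⁻⁴ mol/L
Q = [Tl⁺][Cl⁻] = 2.21×10⁻⁷
Q < Ksp (2.21×10⁻⁷ vs 1.01×10⁻⁴); the solution remains unsaturated and no precipitate forms.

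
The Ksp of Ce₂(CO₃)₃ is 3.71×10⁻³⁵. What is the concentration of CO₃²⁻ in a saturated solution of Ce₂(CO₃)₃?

1.53×10⁻⁷ M

Ce₂(CO₃)₃(s) ⇌ 2 Ce³⁺(aq) + 3 CO₃²⁻(aq)
For each mole of Ce₂(CO₃)₃ that dissolves per liter, [Ce³⁺] = 2s and [CO₃²⁻] = 3s; let s denote this solubility.
Ksp = [Ce³⁺]^2[CO₃²⁻]^3 = (2s)^2 · (3s)^3 = 108s^5 = 3.71×10⁻³⁵
s = 5.10×10⁻⁸ mol L⁻¹
[CO₃²⁻] = 3s = 1.53×10⁻⁷ mol L⁻¹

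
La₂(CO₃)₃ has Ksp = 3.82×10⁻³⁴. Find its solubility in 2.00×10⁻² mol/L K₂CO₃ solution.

La₂(CO₃)₃(s) ⇌ 2 La³⁺(aq) + 3 CO₃²⁻(aq)
With CO₃²⁻ already at 2.00×10⁻² mol/L and s small, take [CO₃²⁻] ≈ 2.00×10⁻² mol/L and [La³⁺] = 2s.
Ksp = [La³⁺]^2[CO₃²⁻]^3 = (2s)^2(2.00×10⁻²)^3
(2s)^2 = 3.82×10⁻³⁴ / (2.00×10⁻²)^3 = 4.78×10⁻²⁹
s = 3.46×10⁻¹⁵ mol/L

3.46×10⁻¹⁵ M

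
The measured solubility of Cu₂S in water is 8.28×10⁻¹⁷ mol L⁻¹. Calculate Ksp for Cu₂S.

Cu₂S(s) ⇌ 2 Cu⁺(aq) + S²⁻(aq)
With molar solubility s: [Cu⁺] = 2s, [S²⁻] = s.
Ksp = [Cu⁺]^2[S²⁻] = (2s)^2 · s = 4s^3
Ksp = 4 × (8.28×10⁻¹⁷)^3 = 2.27×10⁻⁴⁸

Ksp = 2.27×10⁻⁴⁸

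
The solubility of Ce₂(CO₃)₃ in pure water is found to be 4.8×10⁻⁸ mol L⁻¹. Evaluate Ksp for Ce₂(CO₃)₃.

Ce₂(CO₃)₃(s) ⇌ 2 Ce³⁺(aq) + 3 CO₃²⁻(aq)
Call the molar solubility s, so that [Ce³⁺] = 2s and [CO₃²⁻] = 3s.
Ksp = [Ce³⁺]^2[CO₃²⁻]^3 = (2s)^2 · (3s)^3 = 108s^5
Ksp = 108 × (4.8×10⁻⁸)^5 = 2.8×10⁻³⁵

Ksp = 2.8×10⁻³⁵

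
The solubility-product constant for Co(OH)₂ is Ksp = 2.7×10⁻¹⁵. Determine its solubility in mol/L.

8.8×10⁻⁶ M

Co(OH)₂(s) ⇌ Co²⁺(aq) + 2 OH⁻(aq)
Call the molar solubility s, so that [Co²⁺] = s and [OH⁻] = 2s.
Ksp = [Co²⁺][OH⁻]^2 = s · (2s)^2 = 4s^3
4s^3 = 2.7×10⁻¹⁵  ⇒  s^3 = 6.8×10⁻¹⁶
s = 8.8×10⁻⁶ mol L⁻¹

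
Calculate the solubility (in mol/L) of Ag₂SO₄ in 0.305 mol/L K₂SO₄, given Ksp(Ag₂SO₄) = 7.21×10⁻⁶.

Ag₂SO₄(s) ⇌ 2 Ag⁺(aq) + SO₄²⁻(aq)
Let s be the solubility of Ag₂SO₄ here. The common ion gives [SO₄²⁻] ≈ 0.305 mol/L, and [Ag⁺] = 2s.
Ksp = [Ag⁺]^2[SO₄²⁻] = (2s)^2(0.305)
(2s)^2 = 7.21×10⁻⁶ / (0.305) = 2.36×10⁻⁵
s = 2.43×10⁻³ mol/L

2.43×10⁻³ M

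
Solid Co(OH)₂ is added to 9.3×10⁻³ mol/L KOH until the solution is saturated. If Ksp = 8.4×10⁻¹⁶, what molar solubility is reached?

9.7×10⁻¹² M

Co(OH)₂(s) ⇌ Co²⁺(aq) + 2 OH⁻(aq)
The solution already contains OH⁻ at 9.3×10⁻³ mol/L. Let s be the molar solubility of Co(OH)₂.
[OH⁻] ≈ 9.3×10⁻³ mol/L (common ion dominates); [Co²⁺] = s.
Ksp = [Co²⁺][OH⁻]^2 = s(9.3×10⁻³)^2
s = 8.4×10⁻¹⁶ / (9.3×10⁻³)^2 = 9.7×10⁻¹²
s = 9.7×10⁻¹² mol/L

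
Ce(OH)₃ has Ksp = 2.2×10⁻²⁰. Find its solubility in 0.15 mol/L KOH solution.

6.5×10⁻¹⁸ M

Ce(OH)₃(s) ⇌ Ce³⁺(aq) + 3 OH⁻(aq)
Let s be the solubility of Ce(OH)₃ here. The common ion gives [OH⁻] ≈ 0.15 mol/L, and [Ce³⁺] = s.
Ksp = [Ce³⁺][OH⁻]^3 = s(0.15)^3
s = 2.2×10⁻²⁰ / (0.15)^3 = 6.5×10⁻¹⁸
s = 6.5×10⁻¹⁸ mol/L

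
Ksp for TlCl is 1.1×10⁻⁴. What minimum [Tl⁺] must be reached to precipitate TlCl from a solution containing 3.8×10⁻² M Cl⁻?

2.9×10⁻³ M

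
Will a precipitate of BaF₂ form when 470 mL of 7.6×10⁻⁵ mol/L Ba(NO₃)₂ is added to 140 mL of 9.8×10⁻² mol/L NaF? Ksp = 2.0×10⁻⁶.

No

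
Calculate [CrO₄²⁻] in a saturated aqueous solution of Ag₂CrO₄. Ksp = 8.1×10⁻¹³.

Ag₂CrO₄(s) ⇌ 2 Ag⁺(aq) + CrO₄²⁻(aq)
With molar solubility s: [Ag⁺] = 2s, [CrO₄²⁻] = s.
Ksp = [Ag⁺]^2[CrO₄²⁻] = (2s)^2 · s = 4s^3 = 8.1×10⁻¹³
s = 5.9×10⁻⁵ mol L⁻¹
[CrO₄²⁻] = s = 5.9×10⁻⁵ mol L⁻¹

5.9×10⁻⁵ M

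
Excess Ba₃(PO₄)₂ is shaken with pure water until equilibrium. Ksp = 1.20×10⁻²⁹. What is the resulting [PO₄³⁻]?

Ba₃(PO₄)₂(s) ⇌ 3 Ba²⁺(aq) + 2 PO₄³⁻(aq)
For each mole of Ba₃(PO₄)₂ that dissolves per liter, [Ba²⁺] = 3s and [PO₄³⁻] = 2s; let s denote this solubility.
Ksp = [Ba²⁺]^3[PO₄³⁻]^2 = (3s)^3 · (2s)^2 = 108s^5 = 1.20×10⁻²⁹
s = 6.44×10⁻⁷ mol L⁻¹
[PO₄³⁻] = 2s = 1.29×10⁻⁶ mol L⁻¹

1.29×10⁻⁶ M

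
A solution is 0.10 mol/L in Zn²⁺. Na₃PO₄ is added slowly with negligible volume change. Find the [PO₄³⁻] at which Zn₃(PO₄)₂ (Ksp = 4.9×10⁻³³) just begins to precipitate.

The threshold for precipitation is Q = Ksp.
Zn₃(PO₄)₂(s) ⇌ 3 Zn²⁺(aq) + 2 PO₄³⁻(aq)
Ksp = [Zn²⁺]^3[PO₄³⁻]^2 = [PO₄³⁻]^2(0.10)^3
[PO₄³⁻]^2 = 4.9×10⁻³³ / (0.10)^3 = 4.9×10⁻³⁰
[PO₄³⁻] = 2.2×10⁻¹⁵ mol/L

2.2×10⁻¹⁵ M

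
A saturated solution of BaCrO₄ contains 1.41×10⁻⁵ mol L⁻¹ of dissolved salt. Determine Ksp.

Ksp = 1.99×10⁻¹⁰

BaCrO₄(s) ⇌ Ba²⁺(aq) + CrO₄²⁻(aq)
Call the molar solubility s, so that [Ba²⁺] = s and [CrO₄²⁻] = s.
Ksp = [Ba²⁺][CrO₄²⁻] = s · s = s^2
Ksp = (1.41×10⁻⁵)^2 = 1.99×10⁻¹⁰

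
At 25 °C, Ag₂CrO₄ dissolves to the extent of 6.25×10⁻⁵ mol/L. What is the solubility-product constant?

Ag₂CrO₄(s) ⇌ 2 Ag⁺(aq) + CrO₄²⁻(aq)
For each mole of Ag₂CrO₄ that dissolves per liter, [Ag⁺] = 2s and [CrO₄²⁻] = s; let s denote this solubility.
Ksp = [Ag⁺]^2[CrO₄²⁻] = (2s)^2 · s = 4s^3
Ksp = 4 × (6.25×10⁻⁵)^3 = 9.77×10⁻¹³

Ksp = 9.77×10⁻¹³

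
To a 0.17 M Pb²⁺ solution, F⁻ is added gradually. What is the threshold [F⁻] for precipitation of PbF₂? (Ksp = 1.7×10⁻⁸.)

Precipitation begins when Q = Ksp.
PbF₂(s) ⇌ Pb²⁺(aq) + 2 F⁻(aq)
Ksp = [Pb²⁺][F⁻]^2 = [F⁻]^2(0.17)
[F⁻]^2 = 1.7×10⁻⁸ / (0.17) = 1.0×10⁻⁷
[F⁻] = 3.2×10⁻⁴ M

3.2×10⁻⁴ M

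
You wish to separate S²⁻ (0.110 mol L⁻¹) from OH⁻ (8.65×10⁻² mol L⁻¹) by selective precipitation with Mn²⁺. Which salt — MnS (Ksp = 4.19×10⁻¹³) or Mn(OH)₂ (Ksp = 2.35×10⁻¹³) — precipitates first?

Precipitation of each salt begins when its ion product equals Ksp.
For MnS: [Mn²⁺] = (Ksp/[S²⁻]) = 3.81×10⁻¹² mol L⁻¹
For Mn(OH)₂: [Mn²⁺] = (Ksp/[OH⁻]^2) = 3.14×10⁻¹¹ mol L⁻¹
The smaller threshold [Mn²⁺] is reached first, so MnS precipitates first.

MnS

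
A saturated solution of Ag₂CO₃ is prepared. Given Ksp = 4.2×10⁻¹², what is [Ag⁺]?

2.0×10⁻⁴ M

Ag₂CO₃(s) ⇌ 2 Ag⁺(aq) + CO₃²⁻(aq)
Let s be the molar solubility. Then [Ag⁺] = 2s and [CO₃²⁻] = s.
Ksp = [Ag⁺]^2[CO₃²⁻] = (2s)^2 · s = 4s^3 = 4.2×10⁻¹²
s = 1.0×10⁻⁴ M
[Ag⁺] = 2s = 2.0×10⁻⁴ M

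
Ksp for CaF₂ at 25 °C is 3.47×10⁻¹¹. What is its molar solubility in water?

2.05×10⁻⁴ M

CaF₂(s) ⇌ Ca²⁺(aq) + 2 F⁻(aq)
Let s be the molar solubility. Then [Ca²⁺] = s and [F⁻] = 2s.
Ksp = [Ca²⁺][F⁻]^2 = s · (2s)^2 = 4s^3
4s^3 = 3.47×10⁻¹¹  ⇒  s^3 = 8.68×10⁻¹²
s = 2.05×10⁻⁴ mol L⁻¹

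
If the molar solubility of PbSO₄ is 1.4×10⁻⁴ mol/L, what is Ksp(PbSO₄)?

PbSO₄(s) ⇌ Pb²⁺(aq) + SO₄²⁻(aq)
With molar solubility s: [Pb²⁺] = s, [SO₄²⁻] = s.
Ksp = [Pb²⁺][SO₄²⁻] = s · s = s^2
Ksp = (1.4×10⁻⁴)^2 = 2.0×10⁻⁸

Ksp = 2.0×10⁻⁸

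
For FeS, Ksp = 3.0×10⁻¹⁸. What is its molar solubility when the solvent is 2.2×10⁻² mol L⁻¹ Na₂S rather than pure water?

1.4×10⁻¹⁶ M

FeS(s) ⇌ Fe²⁺(aq) + S²⁻(aq)
With S²⁻ already at 2.2×10⁻² mol L⁻¹ and s small, take [S²⁻] ≈ 2.2×10⁻² mol L⁻¹ and [Fe²⁺] = s.
Ksp = [Fe²⁺][S²⁻] = s(2.2×10⁻²)
s = 3.0×10⁻¹⁸ / (2.2×10⁻²) = 1.4×10⁻¹⁶
s = 1.4×10⁻¹⁶ mol L⁻¹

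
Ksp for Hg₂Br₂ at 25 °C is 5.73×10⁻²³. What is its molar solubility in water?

Hg₂Br₂(s) ⇌ Hg₂²⁺(aq) + 2 Br⁻(aq)
With molar solubility s: [Hg₂²⁺] = s, [Br⁻] = 2s.
Ksp = [Hg₂²⁺][Br⁻]^2 = s · (2s)^2 = 4s^3
4s^3 = 5.73×10⁻²³  ⇒  s^3 = 1.43×10⁻²³
s = 2.43×10⁻⁸ M

2.43×10⁻⁸ M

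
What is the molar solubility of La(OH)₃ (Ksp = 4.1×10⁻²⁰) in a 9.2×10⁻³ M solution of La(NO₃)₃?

La(OH)₃(s) ⇌ La³⁺(aq) + 3 OH⁻(aq)
La³⁺ is already present at 9.2×10⁻³ M. If s mol/L of La(OH)₃ dissolves, [OH⁻] = 3s while [La³⁺] ≈ 9.2×10⁻³ M.
Ksp = [La³⁺][OH⁻]^3 = (9.2×10⁻³)(3s)^3
(3s)^3 = 4.1×10⁻²⁰ / (9.2×10⁻³) = 4.5×10⁻¹⁸
s = 5.5×10⁻⁷ M

5.5×10⁻⁷ M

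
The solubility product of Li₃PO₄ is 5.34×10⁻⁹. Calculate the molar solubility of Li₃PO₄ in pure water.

Li₃PO₄(s) ⇌ 3 Li⁺(aq) + PO₄³⁻(aq)
Call the molar solubility s, so that [Li⁺] = 3s and [PO₄³⁻] = s.
Ksp = [Li⁺]^3[PO₄³⁻] = (3s)^3 · s = 27s^4
27s^4 = 5.34×10⁻⁹  ⇒  s^4 = 1.98×10⁻¹⁰
s = (1.98×10⁻¹⁰)^(1/4) = 3.75×10⁻³ M

3.75×10⁻³ M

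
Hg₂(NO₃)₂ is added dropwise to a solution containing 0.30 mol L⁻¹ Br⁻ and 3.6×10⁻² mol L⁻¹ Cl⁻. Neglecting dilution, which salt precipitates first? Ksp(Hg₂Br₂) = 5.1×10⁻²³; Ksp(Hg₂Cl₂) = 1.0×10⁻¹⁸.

A salt starts to precipitate once the ion product Q reaches its Ksp.
For Hg₂Br₂: [Hg₂²⁺] = (Ksp/[Br⁻]^2) = 5.7×10⁻²² mol L⁻¹
For Hg₂Cl₂: [Hg₂²⁺] = (Ksp/[Cl⁻]^2) = 7.7×10⁻¹⁶ mol L⁻¹
Hg₂Br₂ requires the lower [Hg₂²⁺], so it precipitates first.

Hg₂Br₂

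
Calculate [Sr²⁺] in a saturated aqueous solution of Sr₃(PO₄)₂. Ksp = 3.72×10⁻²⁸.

3.84×10⁻⁶ M

Sr₃(PO₄)₂(s) ⇌ 3 Sr²⁺(aq) + 2 PO₄³⁻(aq)
Let s be the molar solubility. Then [Sr²⁺] = 3s and [PO₄³⁻] = 2s.
Ksp = [Sr²⁺]^3[PO₄³⁻]^2 = (3s)^3 · (2s)^2 = 108s^5 = 3.72×10⁻²⁸
s = 1.28×10⁻⁶ M
[Sr²⁺] = 3s = 3.84×10⁻⁶ M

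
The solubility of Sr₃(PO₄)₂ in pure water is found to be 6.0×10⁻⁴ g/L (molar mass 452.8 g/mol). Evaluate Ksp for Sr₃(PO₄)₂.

Ksp = 4.4×10⁻²⁸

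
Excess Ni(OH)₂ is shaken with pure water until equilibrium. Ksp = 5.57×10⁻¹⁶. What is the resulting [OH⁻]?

Ni(OH)₂(s) ⇌ Ni²⁺(aq) + 2 OH⁻(aq)
Let s be the molar solubility. Then [Ni²⁺] = s and [OH⁻] = 2s.
Ksp = [Ni²⁺][OH⁻]^2 = s · (2s)^2 = 4s^3 = 5.57×10⁻¹⁶
s = 5.18×10⁻⁶ mol/L
[OH⁻] = 2s = 1.04×10⁻⁵ mol/L

1.04×10⁻⁵ M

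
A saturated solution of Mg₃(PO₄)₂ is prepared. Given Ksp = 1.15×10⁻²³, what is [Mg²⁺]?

Mg₃(PO₄)₂(s) ⇌ 3 Mg²⁺(aq) + 2 PO₄³⁻(aq)
Call the molar solubility s, so that [Mg²⁺] = 3s and [PO₄³⁻] = 2s.
Ksp = [Mg²⁺]^3[PO₄³⁻]^2 = (3s)^3 · (2s)^2 = 108s^5 = 1.15×10⁻²³
s = 1.01×10⁻⁵ M
[Mg²⁺] = 3s = 3.04×10⁻⁵ M

3.04×10⁻⁵ M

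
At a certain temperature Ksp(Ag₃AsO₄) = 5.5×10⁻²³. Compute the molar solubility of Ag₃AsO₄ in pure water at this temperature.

1.2×10⁻⁶ M

Ag₃AsO₄(s) ⇌ 3 Ag⁺(aq) + AsO₄³⁻(aq)
For each mole of Ag₃AsO₄ that dissolves per liter, [Ag⁺] = 3s and [AsO₄³⁻] = s; let s denote this solubility.
Ksp = [Ag⁺]^3[AsO₄³⁻] = (3s)^3 · s = 27s^4
27s^4 = 5.5×10⁻²³  ⇒  s^4 = 2.0×10⁻²⁴
s = (2.0×10⁻²⁴)^(1/4) = 1.2×10⁻⁶ mol/L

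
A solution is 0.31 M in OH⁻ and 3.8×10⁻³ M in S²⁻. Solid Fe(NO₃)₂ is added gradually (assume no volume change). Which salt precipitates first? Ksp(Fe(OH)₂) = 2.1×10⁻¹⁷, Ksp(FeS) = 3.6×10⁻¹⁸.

Fe(OH)₂

Each salt precipitates once Q = Ksp for that salt.
For Fe(OH)₂: [Fe²⁺] = (Ksp/[OH⁻]^2) = 2.2×10⁻¹⁶ M
For FeS: [Fe²⁺] = (Ksp/[S²⁻]) = 9.5×10⁻¹⁶ M
Fe(OH)₂ requires the lower [Fe²⁺], so it precipitates first.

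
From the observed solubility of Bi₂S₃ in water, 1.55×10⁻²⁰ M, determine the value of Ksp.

Bi₂S₃(s) ⇌ 2 Bi³⁺(aq) + 3 S²⁻(aq)
With molar solubility s: [Bi³⁺] = 2s, [S²⁻] = 3s.
Ksp = [Bi³⁺]^2[S²⁻]^3 = (2s)^2 · (3s)^3 = 108s^5
Ksp = 108 × (1.55×10⁻²⁰)^5 = 9.66×10⁻⁹⁸

Ksp = 9.66×10⁻⁹⁸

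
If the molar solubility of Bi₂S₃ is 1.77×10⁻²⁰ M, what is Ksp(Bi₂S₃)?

Bi₂S₃(s) ⇌ 2 Bi³⁺(aq) + 3 S²⁻(aq)
If s mol/L of Bi₂S₃ dissolves, [Bi³⁺] = 2s and [S²⁻] = 3s.
Ksp = [Bi³⁺]^2[S²⁻]^3 = (2s)^2 · (3s)^3 = 108s^5
Ksp = 108 × (1.77×10⁻²⁰)^5 = 1.88×10⁻⁹⁷

Ksp = 1.88×10⁻⁹⁷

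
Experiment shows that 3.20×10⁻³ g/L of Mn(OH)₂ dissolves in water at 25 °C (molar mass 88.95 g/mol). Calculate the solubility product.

Molar solubility s = (3.20×10⁻³ g/L) / (88.95 g/mol) = 3.5975×10⁻⁵ mol/L
Mn(OH)₂(s) ⇌ Mn²⁺(aq) + 2 OH⁻(aq)
For each mole of Mn(OH)₂ that dissolves per liter, [Mn²⁺] = s and [OH⁻] = 2s; let s denote this solubility.
Ksp = [Mn²⁺][OH⁻]^2 = s · (2s)^2 = 4s^3
Ksp = 4 × (3.5975×10⁻⁵)^3 = 1.86×10⁻¹³

Ksp = 1.86×10⁻¹³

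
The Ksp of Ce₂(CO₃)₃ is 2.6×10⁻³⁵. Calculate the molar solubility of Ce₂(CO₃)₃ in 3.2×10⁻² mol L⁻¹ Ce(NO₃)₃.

9.8×10⁻¹² M

Ce₂(CO₃)₃(s) ⇌ 2 Ce³⁺(aq) + 3 CO₃²⁻(aq)
Ce³⁺ is already present at 3.2×10⁻² mol L⁻¹. If s mol/L of Ce₂(CO₃)₃ dissolves, [CO₃²⁻] = 3s while [Ce³⁺] ≈ 3.2×10⁻² mol L⁻¹.
Ksp = [Ce³⁺]^2[CO₃²⁻]^3 = (3.2×10⁻²)^2(3s)^3
(3s)^3 = 2.6×10⁻³⁵ / (3.2×10⁻²)^2 = 2.5×10⁻³²
s = 9.8×10⁻¹² mol L⁻¹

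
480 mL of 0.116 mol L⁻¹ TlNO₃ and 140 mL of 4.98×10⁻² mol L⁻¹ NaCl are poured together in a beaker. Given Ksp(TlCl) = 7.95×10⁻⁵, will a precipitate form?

Total volume after mixing = 480 + 140 = 620 mL.
[Tl⁺] = (0.116)(480)/620 = 8.98×10⁻² mol L⁻¹
[Cl⁻] = (4.98×10⁻²)(140)/620 = 1.12×10⁻² mol L⁻¹
Q = [Tl⁺][Cl⁻] = 1.01×10⁻³
Q = 1.01×10⁻³ > Ksp = 7.95×10⁻⁵, so the solution is supersaturated and TlCl precipitates.

Yes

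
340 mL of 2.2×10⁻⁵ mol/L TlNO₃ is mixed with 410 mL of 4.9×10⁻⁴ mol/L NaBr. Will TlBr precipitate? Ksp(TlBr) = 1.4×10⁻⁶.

The combined volume is 750 mL.
[Tl⁺] = (2.2×10⁻⁵)(340)/750 = 1.0×10⁻⁵ mol/L
[Br⁻] = (4.9×10⁻⁴)(410)/750 = 2.7×10⁻⁴ mol/L
Q = [Tl⁺][Br⁻] = 2.7×10⁻⁹
Q < Ksp (2.7×10⁻⁹ vs 1.4×10⁻⁶); the solution remains unsaturated and no precipitate forms.

No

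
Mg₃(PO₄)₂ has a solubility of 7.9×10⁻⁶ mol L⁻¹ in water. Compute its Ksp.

Ksp = 3.3×10⁻²⁴

Mg₃(PO₄)₂(s) ⇌ 3 Mg²⁺(aq) + 2 PO₄³⁻(aq)
Let s be the molar solubility. Then [Mg²⁺] = 3s and [PO₄³⁻] = 2s.
Ksp = [Mg²⁺]^3[PO₄³⁻]^2 = (3s)^3 · (2s)^2 = 108s^5
Ksp = 108 × (7.9×10⁻⁶)^5 = 3.3×10⁻²⁴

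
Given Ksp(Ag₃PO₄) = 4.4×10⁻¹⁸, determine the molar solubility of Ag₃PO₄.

2.0×10⁻⁵ M

Ag₃PO₄(s) ⇌ 3 Ag⁺(aq) + PO₄³⁻(aq)
Let s be the molar solubility. Then [Ag⁺] = 3s and [PO₄³⁻] = s.
Ksp = [Ag⁺]^3[PO₄³⁻] = (3s)^3 · s = 27s^4
27s^4 = 4.4×10⁻¹⁸  ⇒  s^4 = 1.6×10⁻¹⁹
s = 2.0×10⁻⁵ M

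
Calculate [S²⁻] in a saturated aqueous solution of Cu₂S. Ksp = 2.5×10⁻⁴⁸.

8.5×10⁻¹⁷ M

Cu₂S(s) ⇌ 2 Cu⁺(aq) + S²⁻(aq)
Call the molar solubility s, so that [Cu⁺] = 2s and [S²⁻] = s.
Ksp = [Cu⁺]^2[S²⁻] = (2s)^2 · s = 4s^3 = 2.5×10⁻⁴⁸
s = 8.5×10⁻¹⁷ mol L⁻¹
[S²⁻] = s = 8.5×10⁻¹⁷ mol L⁻¹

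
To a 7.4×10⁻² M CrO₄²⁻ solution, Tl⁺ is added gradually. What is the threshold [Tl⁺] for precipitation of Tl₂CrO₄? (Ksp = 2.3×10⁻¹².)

Each salt precipitates once Q = Ksp for that salt.
Tl₂CrO₄(s) ⇌ 2 Tl⁺(aq) + CrO₄²⁻(aq)
Ksp = [Tl⁺]^2[CrO₄²⁻] = [Tl⁺]^2(7.4×10⁻²)
[Tl⁺]^2 = 2.3×10⁻¹² / (7.4×10⁻²) = 3.1×10⁻¹¹
[Tl⁺] = 5.6×10⁻⁶ M

5.6×10⁻⁶ M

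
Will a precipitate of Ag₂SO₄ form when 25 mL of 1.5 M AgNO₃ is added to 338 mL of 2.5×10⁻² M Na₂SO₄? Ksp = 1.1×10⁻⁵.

Yes

After mixing, V = 25 mL + 338 mL = 363 mL.
[Ag⁺] = (1.5)(25)/363 = 0.10 M
[SO₄²⁻] = (2.5×10⁻²)(338)/363 = 2.3×10⁻² M
Q = [Ag⁺]^2[SO₄²⁻] = 2.5×10⁻⁴
Q = 2.5×10⁻⁴ > Ksp = 1.1×10⁻⁵, so the solution is supersaturated and Ag₂SO₄ precipitates.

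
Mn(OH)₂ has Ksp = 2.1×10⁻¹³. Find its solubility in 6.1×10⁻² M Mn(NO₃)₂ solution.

Mn(OH)₂(s) ⇌ Mn²⁺(aq) + 2 OH⁻(aq)
With Mn²⁺ already at 6.1×10⁻² M and s small, take [Mn²⁺] ≈ 6.1×10⁻² M and [OH⁻] = 2s.
Ksp = [Mn²⁺][OH⁻]^2 = (6.1×10⁻²)(2s)^2
(2s)^2 = 2.1×10⁻¹³ / (6.1×10⁻²) = 3.4×10⁻¹²
s = 9.3×10⁻⁷ M

9.3×10⁻⁷ M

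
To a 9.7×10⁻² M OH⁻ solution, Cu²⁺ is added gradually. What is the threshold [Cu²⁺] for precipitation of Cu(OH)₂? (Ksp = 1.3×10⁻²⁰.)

1.4×10⁻¹⁸ M

Precipitation begins when Q = Ksp.
Cu(OH)₂(s) ⇌ Cu²⁺(aq) + 2 OH⁻(aq)
Ksp = [Cu²⁺][OH⁻]^2 = [Cu²⁺](9.7×10⁻²)^2
[Cu²⁺] = 1.3×10⁻²⁰ / (9.7×10⁻²)^2 = 1.4×10⁻¹⁸
[Cu²⁺] = 1.4×10⁻¹⁸ M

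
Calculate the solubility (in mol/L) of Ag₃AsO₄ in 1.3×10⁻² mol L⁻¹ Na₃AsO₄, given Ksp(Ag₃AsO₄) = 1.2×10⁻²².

7.0×10⁻⁸ M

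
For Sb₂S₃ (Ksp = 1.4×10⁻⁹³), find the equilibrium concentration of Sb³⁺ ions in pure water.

2.1×10⁻¹⁹ M

Sb₂S₃(s) ⇌ 2 Sb³⁺(aq) + 3 S²⁻(aq)
With molar solubility s: [Sb³⁺] = 2s, [S²⁻] = 3s.
Ksp = [Sb³⁺]^2[S²⁻]^3 = (2s)^2 · (3s)^3 = 108s^5 = 1.4×10⁻⁹³
s = 1.1×10⁻¹⁹ mol L⁻¹
[Sb³⁺] = 2s = 2.1×10⁻¹⁹ mol L⁻¹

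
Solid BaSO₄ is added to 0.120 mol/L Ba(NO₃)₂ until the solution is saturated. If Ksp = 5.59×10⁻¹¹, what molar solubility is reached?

4.66×10⁻¹⁰ M

BaSO₄(s) ⇌ Ba²⁺(aq) + SO₄²⁻(aq)
The solution already contains Ba²⁺ at 0.120 mol/L. Let s be the molar solubility of BaSO₄.
[Ba²⁺] ≈ 0.120 mol/L (common ion dominates); [SO₄²⁻] = s.
Ksp = [Ba²⁺][SO₄²⁻] = (0.120)s
s = 5.59×10⁻¹¹ / (0.120) = 4.66×10⁻¹⁰
s = 4.66×10⁻¹⁰ mol/L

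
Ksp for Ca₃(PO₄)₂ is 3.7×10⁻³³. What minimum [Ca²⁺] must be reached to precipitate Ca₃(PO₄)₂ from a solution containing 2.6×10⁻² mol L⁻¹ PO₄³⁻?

1.8×10⁻¹⁰ M

A salt starts to precipitate once the ion product Q reaches its Ksp.
Ca₃(PO₄)₂(s) ⇌ 3 Ca²⁺(aq) + 2 PO₄³⁻(aq)
Ksp = [Ca²⁺]^3[PO₄³⁻]^2 = [Ca²⁺]^3(2.6×10⁻²)^2
[Ca²⁺]^3 = 3.7×10⁻³³ / (2.6×10⁻²)^2 = 5.5×10⁻³⁰
[Ca²⁺] = 1.8×10⁻¹⁰ mol L⁻¹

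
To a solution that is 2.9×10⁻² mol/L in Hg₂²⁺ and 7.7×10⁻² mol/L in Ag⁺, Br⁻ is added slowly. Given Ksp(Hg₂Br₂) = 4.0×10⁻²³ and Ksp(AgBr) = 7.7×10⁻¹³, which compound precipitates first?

AgBr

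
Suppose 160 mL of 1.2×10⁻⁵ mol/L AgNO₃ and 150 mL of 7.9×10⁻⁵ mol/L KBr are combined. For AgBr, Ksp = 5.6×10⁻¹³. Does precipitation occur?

Yes

After mixing, V = 160 mL + 150 mL = 310 mL.
[Ag⁺] = (1.2×10⁻⁵)(160)/310 = 6.2×10⁻⁶ mol/L
[Br⁻] = (7.9×10⁻⁵)(150)/310 = 3.8×10⁻⁵ mol/L
Q = [Ag⁺][Br⁻] = 2.4×10⁻¹⁰
Since Q (2.4×10⁻¹⁰) exceeds Ksp (5.6×10⁻¹³), AgBr will precipitate.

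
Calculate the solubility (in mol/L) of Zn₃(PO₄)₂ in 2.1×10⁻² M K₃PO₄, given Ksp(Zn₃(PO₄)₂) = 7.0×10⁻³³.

8.4×10⁻¹¹ M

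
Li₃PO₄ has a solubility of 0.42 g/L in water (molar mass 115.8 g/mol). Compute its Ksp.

Convert to molarity: s = 0.42 / 115.8 = 3.627×10⁻³ mol/L
Li₃PO₄(s) ⇌ 3 Li⁺(aq) + PO₄³⁻(aq)
Let s be the molar solubility. Then [Li⁺] = 3s and [PO₄³⁻] = s.
Ksp = [Li⁺]^3[PO₄³⁻] = (3s)^3 · s = 27s^4
Ksp = 27 × (3.627×10⁻³)^4 = 4.7×10⁻⁹

Ksp = 4.7×10⁻⁹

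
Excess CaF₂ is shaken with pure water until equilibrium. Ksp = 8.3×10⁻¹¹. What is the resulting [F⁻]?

CaF₂(s) ⇌ Ca²⁺(aq) + 2 F⁻(aq)
Let s be the molar solubility. Then [Ca²⁺] = s and [F⁻] = 2s.
Ksp = [Ca²⁺][F⁻]^2 = s · (2s)^2 = 4s^3 = 8.3×10⁻¹¹
s = 2.7×10⁻⁴ M
[F⁻] = 2s = 5.5×10⁻⁴ M

5.5×10⁻⁴ M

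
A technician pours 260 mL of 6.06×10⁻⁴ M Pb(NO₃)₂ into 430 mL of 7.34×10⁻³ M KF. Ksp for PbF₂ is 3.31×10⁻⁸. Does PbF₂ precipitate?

The combined volume is 690 mL.
[Pb²⁺] = (6.06×10⁻⁴)(260)/690 = 2.28×10⁻⁴ M
[F⁻] = (7.34×10⁻³)(430)/690 = 4.57×10⁻³ M
Q = [Pb²⁺][F⁻]^2 = 4.78×10⁻⁹
Q = 4.78×10⁻⁹ < Ksp = 3.31×10⁻⁸, so the solution is unsaturated and no precipitate forms.

No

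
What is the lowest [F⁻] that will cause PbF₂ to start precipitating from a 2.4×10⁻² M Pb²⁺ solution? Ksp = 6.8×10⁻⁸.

Each salt precipitates once Q = Ksp for that salt.
PbF₂(s) ⇌ Pb²⁺(aq) + 2 F⁻(aq)
Ksp = [Pb²⁺][F⁻]^2 = [F⁻]^2(2.4×10⁻²)
[F⁻]^2 = 6.8×10⁻⁸ / (2.4×10⁻²) = 2.8×10⁻⁶
[F⁻] = 1.7×10⁻³ M

1.7×10⁻³ M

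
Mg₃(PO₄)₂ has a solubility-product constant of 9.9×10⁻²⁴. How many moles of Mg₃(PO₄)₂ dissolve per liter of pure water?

9.8×10⁻⁶ M

Mg₃(PO₄)₂(s) ⇌ 3 Mg²⁺(aq) + 2 PO₄³⁻(aq)
For each mole of Mg₃(PO₄)₂ that dissolves per liter, [Mg²⁺] = 3s and [PO₄³⁻] = 2s; let s denote this solubility.
Ksp = [Mg²⁺]^3[PO₄³⁻]^2 = (3s)^3 · (2s)^2 = 108s^5
108s^5 = 9.9×10⁻²⁴  ⇒  s^5 = 9.2×10⁻²⁶
Taking the 5th root, s = 9.8×10⁻⁶ M.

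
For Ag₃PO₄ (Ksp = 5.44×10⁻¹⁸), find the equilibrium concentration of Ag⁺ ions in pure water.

6.36×10⁻⁵ M

Ag₃PO₄(s) ⇌ 3 Ag⁺(aq) + PO₄³⁻(aq)
Call the molar solubility s, so that [Ag⁺] = 3s and [PO₄³⁻] = s.
Ksp = [Ag⁺]^3[PO₄³⁻] = (3s)^3 · s = 27s^4 = 5.44×10⁻¹⁸
s = 2.12×10⁻⁵ mol L⁻¹
[Ag⁺] = 3s = 6.36×10⁻⁵ mol L⁻¹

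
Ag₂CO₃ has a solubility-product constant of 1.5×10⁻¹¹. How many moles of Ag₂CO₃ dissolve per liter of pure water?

1.6×10⁻⁴ M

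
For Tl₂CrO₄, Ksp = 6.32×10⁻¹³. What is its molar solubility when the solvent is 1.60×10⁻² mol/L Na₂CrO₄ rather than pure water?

Tl₂CrO₄(s) ⇌ 2 Tl⁺(aq) + CrO₄²⁻(aq)
Let s be the solubility of Tl₂CrO₄ here. The common ion gives [CrO₄²⁻] ≈ 1.60×10⁻² mol/L, and [Tl⁺] = 2s.
Ksp = [Tl⁺]^2[CrO₄²⁻] = (2s)^2(1.60×10⁻²)
(2s)^2 = 6.32×10⁻¹³ / (1.60×10⁻²) = 3.95×10⁻¹¹
s = 3.14×10⁻⁶ mol/L

3.14×10⁻⁶ M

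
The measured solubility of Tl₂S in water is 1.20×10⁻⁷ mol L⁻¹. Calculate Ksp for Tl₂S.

Tl₂S(s) ⇌ 2 Tl⁺(aq) + S²⁻(aq)
With molar solubility s: [Tl⁺] = 2s, [S²⁻] = s.
Ksp = [Tl⁺]^2[S²⁻] = (2s)^2 · s = 4s^3
Ksp = 4 × (1.20×10⁻⁷)^3 = 6.91×10⁻²¹

Ksp = 6.91×10⁻²¹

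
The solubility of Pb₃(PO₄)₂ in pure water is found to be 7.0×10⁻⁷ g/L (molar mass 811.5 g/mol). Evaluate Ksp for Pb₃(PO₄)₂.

Ksp = 5.2×10⁻⁴⁴

Molar solubility s = (7.0×10⁻⁷ g/L) / (811.5 g/mol) = 8.626×10⁻¹⁰ mol/L
Pb₃(PO₄)₂(s) ⇌ 3 Pb²⁺(aq) + 2 PO₄³⁻(aq)
For each mole of Pb₃(PO₄)₂ that dissolves per liter, [Pb²⁺] = 3s and [PO₄³⁻] = 2s; let s denote this solubility.
Ksp = [Pb²⁺]^3[PO₄³⁻]^2 = (3s)^3 · (2s)^2 = 108s^5
Ksp = 108 × (8.626×10⁻¹⁰)^5 = 5.2×10⁻⁴⁴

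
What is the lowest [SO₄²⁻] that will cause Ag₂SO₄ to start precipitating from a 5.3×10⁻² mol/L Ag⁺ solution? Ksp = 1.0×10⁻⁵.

3.6×10⁻³ M

Precipitation of each salt begins when its ion product equals Ksp.
Ag₂SO₄(s) ⇌ 2 Ag⁺(aq) + SO₄²⁻(aq)
Ksp = [Ag⁺]^2[SO₄²⁻] = [SO₄²⁻](5.3×10⁻²)^2
[SO₄²⁻] = 1.0×10⁻⁵ / (5.3×10⁻²)^2 = 3.6×10⁻³
[SO₄²⁻] = 3.6×10⁻³ mol/L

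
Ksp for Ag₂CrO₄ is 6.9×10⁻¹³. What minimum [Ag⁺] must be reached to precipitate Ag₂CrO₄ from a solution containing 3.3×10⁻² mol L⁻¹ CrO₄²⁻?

The threshold for precipitation is Q = Ksp.
Ag₂CrO₄(s) ⇌ 2 Ag⁺(aq) + CrO₄²⁻(aq)
Ksp = [Ag⁺]^2[CrO₄²⁻] = [Ag⁺]^2(3.3×10⁻²)
[Ag⁺]^2 = 6.9×10⁻¹³ / (3.3×10⁻²) = 2.1×10⁻¹¹
[Ag⁺] = 4.6×10⁻⁶ mol L⁻¹

4.6×10⁻⁶ M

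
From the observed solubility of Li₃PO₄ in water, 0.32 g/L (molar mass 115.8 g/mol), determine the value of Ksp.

Ksp = 1.6×10⁻⁹

Convert to molarity: s = 0.32 / 115.8 = 2.763×10⁻³ mol/L
Li₃PO₄(s) ⇌ 3 Li⁺(aq) + PO₄³⁻(aq)
With molar solubility s: [Li⁺] = 3s, [PO₄³⁻] = s.
Ksp = [Li⁺]^3[PO₄³⁻] = (3s)^3 · s = 27s^4
Ksp = 27 × (2.763×10⁻³)^4 = 1.6×10⁻⁹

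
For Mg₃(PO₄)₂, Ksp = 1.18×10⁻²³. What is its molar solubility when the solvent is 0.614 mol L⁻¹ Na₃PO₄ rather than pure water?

Mg₃(PO₄)₂(s) ⇌ 3 Mg²⁺(aq) + 2 PO₄³⁻(aq)
With PO₄³⁻ already at 0.614 mol L⁻¹ and s small, take [PO₄³⁻] ≈ 0.614 mol L⁻¹ and [Mg²⁺] = 3s.
Ksp = [Mg²⁺]^3[PO₄³⁻]^2 = (3s)^3(0.614)^2
(3s)^3 = 1.18×10⁻²³ / (0.614)^2 = 3.13×10⁻²³
s = 1.05×10⁻⁸ mol L⁻¹

1.05×10⁻⁸ M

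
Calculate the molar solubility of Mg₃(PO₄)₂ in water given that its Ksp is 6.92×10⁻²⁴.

Mg₃(PO₄)₂(s) ⇌ 3 Mg²⁺(aq) + 2 PO₄³⁻(aq)
If s mol/L of Mg₃(PO₄)₂ dissolves, [Mg²⁺] = 3s and [PO₄³⁻] = 2s.
Ksp = [Mg²⁺]^3[PO₄³⁻]^2 = (3s)^3 · (2s)^2 = 108s^5
108s^5 = 6.92×10⁻²⁴  ⇒  s^5 = 6.41×10⁻²⁶
s = (6.41×10⁻²⁶)^(1/5) = 9.15×10⁻⁶ M

9.15×10⁻⁶ M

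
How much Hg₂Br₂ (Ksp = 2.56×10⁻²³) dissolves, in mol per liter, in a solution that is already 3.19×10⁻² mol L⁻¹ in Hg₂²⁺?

Hg₂Br₂(s) ⇌ Hg₂²⁺(aq) + 2 Br⁻(aq)
Let s be the solubility of Hg₂Br₂ here. The common ion gives [Hg₂²⁺] ≈ 3.19×10⁻² mol L⁻¹, and [Br⁻] = 2s.
Ksp = [Hg₂²⁺][Br⁻]^2 = (3.19×10⁻²)(2s)^2
(2s)^2 = 2.56×10⁻²³ / (3.19×10⁻²) = 8.03×10⁻²²
s = 1.42×10⁻¹¹ mol L⁻¹

1.42×10⁻¹¹ M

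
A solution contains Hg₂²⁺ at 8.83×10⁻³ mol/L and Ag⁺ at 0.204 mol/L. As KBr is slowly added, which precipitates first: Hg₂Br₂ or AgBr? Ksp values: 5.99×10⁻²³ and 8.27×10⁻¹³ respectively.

AgBr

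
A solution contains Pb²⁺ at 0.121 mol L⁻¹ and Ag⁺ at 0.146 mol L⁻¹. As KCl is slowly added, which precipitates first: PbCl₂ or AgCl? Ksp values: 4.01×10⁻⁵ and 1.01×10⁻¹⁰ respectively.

Precipitation begins when Q = Ksp.
For PbCl₂: [Cl⁻] = (Ksp/[Pb²⁺])^(1/2) = 1.82×10⁻² mol L⁻¹
For AgCl: [Cl⁻] = (Ksp/[Ag⁺]) = 6.92×10⁻¹⁰ mol L⁻¹
The smaller threshold [Cl⁻] is reached first, so AgCl precipitates first.

AgCl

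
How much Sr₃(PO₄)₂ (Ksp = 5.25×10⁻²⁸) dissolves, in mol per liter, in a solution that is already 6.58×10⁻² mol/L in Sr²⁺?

6.79×10⁻¹³ M

Sr₃(PO₄)₂(s) ⇌ 3 Sr²⁺(aq) + 2 PO₄³⁻(aq)
With Sr²⁺ already at 6.58×10⁻² mol/L and s small, take [Sr²⁺] ≈ 6.58×10⁻² mol/L and [PO₄³⁻] = 2s.
Ksp = [Sr²⁺]^3[PO₄³⁻]^2 = (6.58×10⁻²)^3(2s)^2
(2s)^2 = 5.25×10⁻²⁸ / (6.58×10⁻²)^3 = 1.84×10⁻²⁴
s = 6.79×10⁻¹³ mol/L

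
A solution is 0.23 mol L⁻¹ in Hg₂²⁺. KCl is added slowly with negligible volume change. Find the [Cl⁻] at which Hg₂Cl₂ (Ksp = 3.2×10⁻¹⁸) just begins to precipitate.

3.7×10⁻⁹ M

Precipitation of each salt begins when its ion product equals Ksp.
Hg₂Cl₂(s) ⇌ Hg₂²⁺(aq) + 2 Cl⁻(aq)
Ksp = [Hg₂²⁺][Cl⁻]^2 = [Cl⁻]^2(0.23)
[Cl⁻]^2 = 3.2×10⁻¹⁸ / (0.23) = 1.4×10⁻¹⁷
[Cl⁻] = 3.7×10⁻⁹ mol L⁻¹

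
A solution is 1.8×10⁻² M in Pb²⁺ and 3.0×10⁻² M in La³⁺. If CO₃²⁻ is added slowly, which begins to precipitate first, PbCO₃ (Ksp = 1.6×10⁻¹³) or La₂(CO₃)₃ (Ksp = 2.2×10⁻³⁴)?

PbCO₃

The threshold for precipitation is Q = Ksp.
For PbCO₃: [CO₃²⁻] = (Ksp/[Pb²⁺]) = 8.9×10⁻¹² M
For La₂(CO₃)₃: [CO₃²⁻] = (Ksp/[La³⁺]^2)^(1/3) = 6.3×10⁻¹¹ M
Since PbCO₃ needs less CO₃²⁻ to reach saturation, it precipitates first.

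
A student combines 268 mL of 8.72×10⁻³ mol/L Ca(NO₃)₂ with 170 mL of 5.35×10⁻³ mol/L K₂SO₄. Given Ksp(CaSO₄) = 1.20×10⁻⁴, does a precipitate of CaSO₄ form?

No

The combined volume is 438 mL.
[Ca²⁺] = (8.72×10⁻³)(268)/438 = 5.34×10⁻³ mol/L
[SO₄²⁻] = (5.35×10⁻³)(170)/438 = 2.08×10⁻³ mol/L
Q = [Ca²⁺][SO₄²⁻] = 1.11×10⁻⁵
Q < Ksp (1.11×10⁻⁵ vs 1.20×10⁻⁴); the solution remains unsaturated and no precipitate forms.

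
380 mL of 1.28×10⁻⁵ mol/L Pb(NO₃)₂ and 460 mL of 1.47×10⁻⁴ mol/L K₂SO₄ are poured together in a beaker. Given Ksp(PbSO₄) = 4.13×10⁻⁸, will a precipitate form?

No

After mixing, V = 380 mL + 460 mL = 840 mL.
[Pb²⁺] = (1.28×10⁻⁵)(380)/840 = 5.79×10⁻⁶ mol/L
[SO₄²⁻] = (1.47×10⁻⁴)(460)/840 = 8.05×10⁻⁵ mol/L
Q = [Pb²⁺][SO₄²⁻] = 4.66×10⁻¹⁰
Q < Ksp (4.66×10⁻¹⁰ vs 4.13×10⁻⁸); the solution remains unsaturated and no precipitate forms.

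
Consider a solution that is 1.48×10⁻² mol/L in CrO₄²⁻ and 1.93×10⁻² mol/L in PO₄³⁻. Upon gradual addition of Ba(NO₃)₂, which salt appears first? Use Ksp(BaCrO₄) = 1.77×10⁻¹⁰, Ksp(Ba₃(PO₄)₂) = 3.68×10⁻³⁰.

Each salt precipitates once Q = Ksp for that salt.
For BaCrO₄: [Ba²⁺] = (Ksp/[CrO₄²⁻]) = 1.20×10⁻⁸ mol/L
For Ba₃(PO₄)₂: [Ba²⁺] = (Ksp/[PO₄³⁻]^2)^(1/3) = 2.15×10⁻⁹ mol/L
The smaller threshold [Ba²⁺] is reached first, so Ba₃(PO₄)₂ precipitates first.

Ba₃(PO₄)₂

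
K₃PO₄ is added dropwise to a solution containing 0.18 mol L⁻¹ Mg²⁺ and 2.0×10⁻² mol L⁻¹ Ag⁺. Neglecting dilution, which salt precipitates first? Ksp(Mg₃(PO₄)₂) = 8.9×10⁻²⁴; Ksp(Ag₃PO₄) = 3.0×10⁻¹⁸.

Precipitation begins when Q = Ksp.
For Mg₃(PO₄)₂: [PO₄³⁻] = (Ksp/[Mg²⁺]^3)^(1/2) = 3.9×10⁻¹¹ mol L⁻¹
For Ag₃PO₄: [PO₄³⁻] = (Ksp/[Ag⁺]^3) = 3.8×10⁻¹³ mol L⁻¹
Since Ag₃PO₄ needs less PO₄³⁻ to reach saturation, it precipitates first.

Ag₃PO₄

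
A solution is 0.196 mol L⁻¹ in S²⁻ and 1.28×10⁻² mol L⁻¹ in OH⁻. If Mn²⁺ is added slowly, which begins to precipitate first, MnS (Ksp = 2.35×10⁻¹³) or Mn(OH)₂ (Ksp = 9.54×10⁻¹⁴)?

MnS

Precipitation of each salt begins when its ion product equals Ksp.
For MnS: [Mn²⁺] = (Ksp/[S²⁻]) = 1.20×10⁻¹² mol L⁻¹
For Mn(OH)₂: [Mn²⁺] = (Ksp/[OH⁻]^2) = 5.82×10⁻¹⁰ mol L⁻¹
The smaller threshold [Mn²⁺] is reached first, so MnS precipitates first.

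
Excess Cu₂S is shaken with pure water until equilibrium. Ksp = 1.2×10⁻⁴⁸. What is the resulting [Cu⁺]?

1.3×10⁻¹⁶ M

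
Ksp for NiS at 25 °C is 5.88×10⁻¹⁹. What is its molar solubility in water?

NiS(s) ⇌ Ni²⁺(aq) + S²⁻(aq)
For each mole of NiS that dissolves per liter, [Ni²⁺] = s and [S²⁻] = s; let s denote this solubility.
Ksp = [Ni²⁺][S²⁻] = s · s = s^2
s^2 = 5.88×10⁻¹⁹
s = 7.67×10⁻¹⁰ M

7.67×10⁻¹⁰ M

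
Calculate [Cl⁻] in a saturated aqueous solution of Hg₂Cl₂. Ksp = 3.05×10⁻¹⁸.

1.83×10⁻⁶ M

Hg₂Cl₂(s) ⇌ Hg₂²⁺(aq) + 2 Cl⁻(aq)
If s mol/L of Hg₂Cl₂ dissolves, [Hg₂²⁺] = s and [Cl⁻] = 2s.
Ksp = [Hg₂²⁺][Cl⁻]^2 = s · (2s)^2 = 4s^3 = 3.05×10⁻¹⁸
s = 9.14×10⁻⁷ mol/L
[Cl⁻] = 2s = 1.83×10⁻⁶ mol/L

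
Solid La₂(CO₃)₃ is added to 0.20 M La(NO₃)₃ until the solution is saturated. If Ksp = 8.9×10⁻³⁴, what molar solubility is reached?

9.4×10⁻¹² M

La₂(CO₃)₃(s) ⇌ 2 La³⁺(aq) + 3 CO₃²⁻(aq)
La³⁺ is already present at 0.20 M. If s mol/L of La₂(CO₃)₃ dissolves, [CO₃²⁻] = 3s while [La³⁺] ≈ 0.20 M.
Ksp = [La³⁺]^2[CO₃²⁻]^3 = (0.20)^2(3s)^3
(3s)^3 = 8.9×10⁻³⁴ / (0.20)^2 = 2.2×10⁻³²
s = 9.4×10⁻¹² M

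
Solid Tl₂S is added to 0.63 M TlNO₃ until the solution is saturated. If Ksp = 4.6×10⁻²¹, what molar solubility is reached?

Tl₂S(s) ⇌ 2 Tl⁺(aq) + S²⁻(aq)
With Tl⁺ already at 0.63 M and s small, take [Tl⁺] ≈ 0.63 M and [S²⁻] = s.
Ksp = [Tl⁺]^2[S²⁻] = (0.63)^2s
s = 4.6×10⁻²¹ / (0.63)^2 = 1.2×10⁻²⁰
s = 1.2×10⁻²⁰ M

1.2×10⁻²⁰ M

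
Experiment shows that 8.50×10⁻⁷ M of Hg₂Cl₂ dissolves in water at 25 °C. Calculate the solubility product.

Ksp = 2.46×10⁻¹⁸

Hg₂Cl₂(s) ⇌ Hg₂²⁺(aq) + 2 Cl⁻(aq)
Call the molar solubility s, so that [Hg₂²⁺] = s and [Cl⁻] = 2s.
Ksp = [Hg₂²⁺][Cl⁻]^2 = s · (2s)^2 = 4s^3
Ksp = 4 × (8.50×10⁻⁷)^3 = 2.46×10⁻¹⁸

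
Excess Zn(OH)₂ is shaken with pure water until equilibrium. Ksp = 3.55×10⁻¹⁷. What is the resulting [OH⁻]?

Zn(OH)₂(s) ⇌ Zn²⁺(aq) + 2 OH⁻(aq)
Let s be the molar solubility. Then [Zn²⁺] = s and [OH⁻] = 2s.
Ksp = [Zn²⁺][OH⁻]^2 = s · (2s)^2 = 4s^3 = 3.55×10⁻¹⁷
s = 2.07×10⁻⁶ mol L⁻¹
[OH⁻] = 2s = 4.14×10⁻⁶ mol L⁻¹

4.14×10⁻⁶ M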